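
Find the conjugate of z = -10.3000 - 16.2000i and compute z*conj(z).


z_bar = -10.3000 + 16.2000i
z*z_bar = (-10.3)^2 + (-16.2)^2 = 106.09 + 262.44 = 368.53

z_bar = -10.3000 + 16.2000i, z*z_bar = 368.53


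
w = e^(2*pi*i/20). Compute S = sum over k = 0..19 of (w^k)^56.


The roots are w_k = w^k with w = e^(2*pi*i/20), and (w^k)^56 = (w^56)^k.
So S = 1 + u + u^2 + ... + u^(19) with u = w^56.
56 = 2*20 + 16, so 56 is not a multiple of 20: u = (w^20)^2 * w^16 = w^16 ≠ 1 (w is a primitive 20th root), while u^20 = (w^20)^56 = 1.
Geometric series: S = (1 - u^20)/(1 - u) = (1 - 1)/(1 - u) = 0

S = 0


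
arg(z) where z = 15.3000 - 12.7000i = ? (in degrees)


Re = 15.3, Im = -12.7
arg = atan2(-12.7, 15.3) = -39.6949 degrees

arg(z) = -39.6949 degrees


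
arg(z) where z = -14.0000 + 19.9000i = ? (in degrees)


Re = -14, Im = 19.9
arg = atan2(19.9, -14) = 125.1271 degrees

arg(z) = 125.1271 degrees


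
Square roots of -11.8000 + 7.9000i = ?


|z| = sqrt(139.24+62.41) = 14.2004
sqrt((|z|+a)/2) = sqrt((14.2004+(-11.8))/2) = sqrt(1.2002) = 1.0955
sqrt((|z|-a)/2) = sqrt((14.2004-(-11.8))/2) = sqrt(13.0002) = 3.6056

±(1.0955 + 3.6056i) i.e. 1.0955 + 3.6056i and -1.0955 - 3.6056i


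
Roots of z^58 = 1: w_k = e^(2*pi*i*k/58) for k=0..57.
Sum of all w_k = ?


The sum of all 58th roots of unity is 0.
Geometric series: (1 - w^58)/(1 - w) = (1-1)/(1-w) = 0 since w^58 = 1, w ≠ 1.
Alternatively: coefficient of z^57 in z^58 - 1 is 0.

0


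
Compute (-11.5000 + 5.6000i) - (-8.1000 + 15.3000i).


Real: -11.5 + 8.1 = -3.4
Imag: 5.6 - 15.3 = -9.7

-3.4000 - 9.7000i


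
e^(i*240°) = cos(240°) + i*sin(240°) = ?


cos(240°) = -0.5000
sin(240°) = -0.8660

e^(i*240°) = -0.5000 - 0.8660i


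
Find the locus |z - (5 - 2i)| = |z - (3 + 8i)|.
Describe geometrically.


Equal distances means the locus is the perpendicular bisector of z1 and z2.
Midpoint = ((5+3)/2, (-2+8)/2) = (4.0000, 3.0000)

Perpendicular bisector through (4.0000, 3.0000)


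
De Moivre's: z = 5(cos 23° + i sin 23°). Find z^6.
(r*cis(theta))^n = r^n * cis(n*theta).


r^6 = 5^6 = 15625
n*theta = 6*23° = 138° = 138° (mod 360)
a = 15625*cos(138°) = -11611.6379
b = 15625*sin(138°) = 10455.1657

15625 cis(138°) = -11611.6379 + 10455.1657i


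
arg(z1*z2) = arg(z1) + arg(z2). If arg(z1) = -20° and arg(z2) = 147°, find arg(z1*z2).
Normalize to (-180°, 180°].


arg(z1*z2) = -20° + 147° = 127°
Normalized to (-180°, 180°]: 127°

127°


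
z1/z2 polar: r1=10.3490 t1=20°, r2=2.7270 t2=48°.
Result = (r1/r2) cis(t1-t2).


r = 10.3490 / 2.7270 = 3.7950
theta = 20° - 48° = -28° = 332° (mod 360)

3.7950 cis(332°)


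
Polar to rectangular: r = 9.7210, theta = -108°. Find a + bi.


a = 9.7210*cos(-108°) = 9.7210*(-0.30902) = -3.0040
b = 9.7210*sin(-108°) = 9.7210*(-0.951057) = -9.2452

-3.0040 - 9.2452i


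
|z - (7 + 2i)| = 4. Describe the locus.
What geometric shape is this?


|z - z0| = r is a circle with center z0 and radius r.
Center = (7, 2), radius = 4

Circle with center (7, 2) and radius 4


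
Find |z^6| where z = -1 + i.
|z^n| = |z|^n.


|z| = sqrt(1+1) = sqrt(2) = 1.4142
|z^6| = |z|^6 = (sqrt(2))^6 = 2^3 = 8

|z^6| = 8


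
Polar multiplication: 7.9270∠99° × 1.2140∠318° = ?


r = 7.9270 * 1.2140 = 9.6234
theta = 99° + 318° = 417° = 57° (mod 360)

9.6234 cis(57°)


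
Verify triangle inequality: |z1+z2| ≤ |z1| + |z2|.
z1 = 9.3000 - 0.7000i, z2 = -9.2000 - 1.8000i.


|z1| = sqrt(9.3^2 + (-0.7)^2) = sqrt(86.98) = 9.3263
|z2| = sqrt((-9.2)^2 + (-1.8)^2) = sqrt(87.88) = 9.3744
z1+z2 = 0.1000 - 2.5000i
|z1+z2| = sqrt(6.26) = 2.5020
|z1|+|z2| = 9.3263 + 9.3744 = 18.7007

|z1+z2| = 2.5020 ≤ |z1|+|z2| = 18.7007 (verified)


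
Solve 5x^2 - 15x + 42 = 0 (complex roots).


disc = (-15)^2 - 4*5*42 = 225 - 840 = -615
sqrt(|disc|) = sqrt(615) = 24.7992
Real part = 15/(2*5) = 1.5000
Imag part = 24.7992/(2*5) = 2.4799

1.5000 ± 2.4799i


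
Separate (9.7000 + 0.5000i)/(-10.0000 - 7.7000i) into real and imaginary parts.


Multiply by conjugate: (9.7000 + 0.5000i)(-10.0000 + 7.7000i) / ((-10)^2 + (-7.7)^2)
Numerator real = 9.7*(-10) + 0.5*(-7.7) = -100.85
Numerator imag = 0.5*(-10) - 9.7*(-7.7) = 69.69
Denominator = 159.29
Re(z) = -100.85/159.29 = -0.6331
Im(z) = 69.69/159.29 = 0.4375

Re(z) = -0.6331, Im(z) = 0.4375


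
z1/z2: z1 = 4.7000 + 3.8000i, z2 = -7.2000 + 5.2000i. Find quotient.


Conjugate of z2 = -7.2000 - 5.2000i
Numerator: (4.7000 + 3.8000i)(-7.2000 - 5.2000i) = -14.0800 - 51.8000i
Denominator: (-7.2)^2 + 5.2^2 = 78.88
Result = (-14.0800 - 51.8000i)/78.88

-0.1785 - 0.6567i


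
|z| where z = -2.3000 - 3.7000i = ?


|z| = sqrt((-2.3)^2 + (-3.7)^2) = sqrt(5.29 + 13.69) = sqrt(18.98) = 4.3566

|z| = 4.3566


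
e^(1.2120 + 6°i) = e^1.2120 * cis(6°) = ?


e^1.2120 = 3.3602
cos(6°) = 0.99452
sin(6°) = 0.10453
Real = 3.3602*0.99452 = 3.3418
Imag = 3.3602*0.10453 = 0.3512

3.3418 + 0.3512i


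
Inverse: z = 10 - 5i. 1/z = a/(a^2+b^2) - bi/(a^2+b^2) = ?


|z|^2 = 100+25 = 125
1/z = (10 + 5i)/125

1/z = 0.0800 + 0.0400i


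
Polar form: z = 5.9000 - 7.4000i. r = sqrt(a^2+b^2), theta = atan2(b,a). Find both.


r = sqrt(34.81+54.76) = sqrt(89.57) = 9.4641
theta = atan2(-7.4, 5.9) = -51.4347 degrees

r = 9.4641, theta = -51.4347 degrees


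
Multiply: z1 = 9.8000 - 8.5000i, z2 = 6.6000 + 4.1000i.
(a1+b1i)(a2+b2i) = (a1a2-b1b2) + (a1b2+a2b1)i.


Real = 9.8*6.6 - (-8.5)*4.1 = 64.68 - (-34.85) = 99.53
Imag = 9.8*4.1 + 6.6*(-8.5) = 40.18 - (56.1) = -15.92

99.5300 - 15.9200i


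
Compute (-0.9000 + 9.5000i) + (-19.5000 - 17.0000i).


Real: -0.9 - 19.5 = -20.4
Imag: 9.5 - 17 = -7.5

-20.4000 - 7.5000i


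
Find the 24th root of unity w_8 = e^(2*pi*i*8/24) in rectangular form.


Angle = 360*8/24 = 120°
a = cos(120°) = -0.5000
b = sin(120°) = 0.8660

-0.5000 + 0.8660i


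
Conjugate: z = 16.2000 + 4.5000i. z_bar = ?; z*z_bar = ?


z_bar = 16.2000 - 4.5000i
z*z_bar = 16.2^2 + 4.5^2 = 262.44 + 20.25 = 282.69

z_bar = 16.2000 - 4.5000i, z*z_bar = 282.69


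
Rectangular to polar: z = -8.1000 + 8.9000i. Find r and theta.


r = sqrt(65.61+79.21) = sqrt(144.82) = 12.0341
theta = atan2(8.9, -8.1) = 132.3057 degrees

r = 12.0341, theta = 132.3057 degrees


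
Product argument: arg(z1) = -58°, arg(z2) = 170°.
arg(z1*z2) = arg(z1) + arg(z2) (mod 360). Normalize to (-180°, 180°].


arg(z1*z2) = -58° + 170° = 112°
Normalized to (-180°, 180°]: 112°

112°


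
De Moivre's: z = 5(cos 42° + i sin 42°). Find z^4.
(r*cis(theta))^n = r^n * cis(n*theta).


r^4 = 5^4 = 625
n*theta = 4*42° = 168° = 168° (mod 360)
a = 625*cos(168°) = -611.3423
b = 625*sin(168°) = 129.9448

625 cis(168°) = -611.3423 + 129.9448i


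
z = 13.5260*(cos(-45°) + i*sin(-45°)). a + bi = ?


a = 13.5260*cos(-45°) = 13.5260*0.707107 = 9.5643
b = 13.5260*sin(-45°) = 13.5260*(-0.707107) = -9.5643

9.5643 - 9.5643i


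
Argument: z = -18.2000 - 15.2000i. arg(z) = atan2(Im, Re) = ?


Re = -18.2, Im = -15.2
arg = atan2(-15.2, -18.2) = -140.1326 degrees

arg(z) = -140.1326 degrees


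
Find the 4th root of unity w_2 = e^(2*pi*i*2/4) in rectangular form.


Angle = 360*2/4 = 180°
a = cos(180°) = -1.0000
b = sin(180°) = 0

-1.0000 + 0i


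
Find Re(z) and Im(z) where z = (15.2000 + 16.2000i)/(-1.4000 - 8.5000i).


Multiply by conjugate: (15.2000 + 16.2000i)(-1.4000 + 8.5000i) / ((-1.4)^2 + (-8.5)^2)
Numerator real = 15.2*(-1.4) + 16.2*(-8.5) = -158.98
Numerator imag = 16.2*(-1.4) - 15.2*(-8.5) = 106.52
Denominator = 74.21
Re(z) = -158.98/74.21 = -2.1423
Im(z) = 106.52/74.21 = 1.4354

Re(z) = -2.1423, Im(z) = 1.4354


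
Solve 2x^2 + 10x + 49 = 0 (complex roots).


disc = 10^2 - 4*2*49 = 100 - 392 = -292
sqrt(|disc|) = sqrt(292) = 17.0880
Real part = -10/(2*2) = -2.5000
Imag part = 17.0880/(2*2) = 4.2720

-2.5000 ± 4.2720i


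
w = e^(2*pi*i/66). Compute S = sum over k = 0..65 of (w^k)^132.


The roots are w_k = w^k with w = e^(2*pi*i/66), and (w^k)^132 = (w^132)^k.
So S = 1 + u + u^2 + ... + u^(65) with u = w^132.
132 = 2*66 + 0, so 132 is a multiple of 66 and u = (w^66)^2 = 1.
Every one of the 66 terms equals 1: S = 66

S = 66


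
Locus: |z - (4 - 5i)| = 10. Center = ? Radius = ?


|z - z0| = r is a circle with center z0 and radius r.
Center = (4, -5), radius = 10

Circle with center (4, -5) and radius 10


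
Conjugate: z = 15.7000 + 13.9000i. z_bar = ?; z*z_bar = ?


z_bar = 15.7000 - 13.9000i
z*z_bar = 15.7^2 + 13.9^2 = 246.49 + 193.21 = 439.7

z_bar = 15.7000 - 13.9000i, z*z_bar = 439.7


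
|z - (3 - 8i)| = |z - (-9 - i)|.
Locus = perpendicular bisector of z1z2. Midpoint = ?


Equal distances means the locus is the perpendicular bisector of z1 and z2.
Midpoint = ((3+(-9))/2, (-8+(-1))/2) = (-3.0000, -4.5000)

Perpendicular bisector through (-3.0000, -4.5000)


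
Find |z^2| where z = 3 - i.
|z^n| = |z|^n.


|z| = sqrt(9+1) = sqrt(10) = 3.1623
|z^2| = |z|^2 = (sqrt(10))^2 = 10

|z^2| = 10


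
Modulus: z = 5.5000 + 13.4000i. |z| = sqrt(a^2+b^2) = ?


|z| = sqrt(5.5^2 + 13.4^2) = sqrt(30.25 + 179.56) = sqrt(209.81) = 14.4848

|z| = 14.4848


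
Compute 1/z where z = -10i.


|z|^2 = 0+100 = 100
1/z = (0 + 10i)/100

1/z = 0 + 0.1000i


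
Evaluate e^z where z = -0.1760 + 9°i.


e^-0.1760 = 0.8386
cos(9°) = 0.9877
sin(9°) = 0.1564
Real = 0.8386*0.9877 = 0.8283
Imag = 0.8386*0.1564 = 0.1312

0.8283 + 0.1312i


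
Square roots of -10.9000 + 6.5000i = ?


|z| = sqrt(118.81+42.25) = 12.6909
sqrt((|z|+a)/2) = sqrt((12.6909+(-10.9))/2) = sqrt(0.8955) = 0.9463
sqrt((|z|-a)/2) = sqrt((12.6909-(-10.9))/2) = sqrt(11.7955) = 3.4345

±(0.9463 + 3.4345i) i.e. 0.9463 + 3.4345i and -0.9463 - 3.4345i


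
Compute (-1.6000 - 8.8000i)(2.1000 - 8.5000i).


Real = -1.6*2.1 - (-8.8)*(-8.5) = -3.36 - 74.8 = -78.16
Imag = -1.6*(-8.5) + 2.1*(-8.8) = 13.6 - (18.48) = -4.88

-78.1600 - 4.8800i


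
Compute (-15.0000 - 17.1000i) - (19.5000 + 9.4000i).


Real: -15 - 19.5 = -34.5
Imag: -17.1 - 9.4 = -26.5

-34.5000 - 26.5000i


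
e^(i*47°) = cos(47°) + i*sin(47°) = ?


cos(47°) = 0.6820
sin(47°) = 0.7314

e^(i*47°) = 0.6820 + 0.7314i


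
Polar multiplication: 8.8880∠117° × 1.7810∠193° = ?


r = 8.8880 * 1.7810 = 15.8295
theta = 117° + 193° = 310° = 310° (mod 360)

15.8295 cis(310°)


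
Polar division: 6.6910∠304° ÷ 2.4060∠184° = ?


r = 6.6910 / 2.4060 = 2.7810
theta = 304° - 184° = 120° = 120° (mod 360)

2.7810 cis(120°)


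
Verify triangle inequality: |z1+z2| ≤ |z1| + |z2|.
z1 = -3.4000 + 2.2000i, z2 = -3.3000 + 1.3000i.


|z1| = sqrt((-3.4)^2 + 2.2^2) = sqrt(16.4) = 4.0497
|z2| = sqrt((-3.3)^2 + 1.3^2) = sqrt(12.58) = 3.5468
z1+z2 = -6.7000 + 3.5000i
|z1+z2| = sqrt(57.14) = 7.5591
|z1|+|z2| = 4.0497 + 3.5468 = 7.5965

|z1+z2| = 7.5591 ≤ |z1|+|z2| = 7.5965 (verified)


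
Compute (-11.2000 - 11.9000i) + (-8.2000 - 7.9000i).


Real: -11.2 - 8.2 = -19.4
Imag: -11.9 - 7.9 = -19.8

-19.4000 - 19.8000i


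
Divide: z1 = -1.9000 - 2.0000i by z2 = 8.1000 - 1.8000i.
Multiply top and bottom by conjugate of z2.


Conjugate of z2 = 8.1000 + 1.8000i
Numerator: (-1.9000 - 2.0000i)(8.1000 + 1.8000i) = -11.7900 - 19.6200i
Denominator: 8.1^2 + (-1.8)^2 = 68.85
Result = (-11.7900 - 19.6200i)/68.85

-0.1712 - 0.2850i


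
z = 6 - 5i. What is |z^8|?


|z| = sqrt(36+25) = sqrt(61) = 7.8102
|z^8| = |z|^8 = (sqrt(61))^8 = 61^4 = 13845841

|z^8| = 13845841


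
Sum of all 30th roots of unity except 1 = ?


With w = e^(2*pi*i/30), all 30 of the 30th roots of unity w^0 = 1, w, ..., w^(29) sum to 0: 1 + w + ... + w^(29) = (1 - w^30)/(1 - w) = 0 since w^30 = 1, w ≠ 1.
Removing the root 1: w + w^2 + ... + w^(29) = 0 - 1 = -1

Sum = -1


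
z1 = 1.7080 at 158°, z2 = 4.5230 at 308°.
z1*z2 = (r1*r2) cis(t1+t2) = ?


r = 1.7080 * 4.5230 = 7.7253
theta = 158° + 308° = 466° = 106° (mod 360)

7.7253 cis(106°)


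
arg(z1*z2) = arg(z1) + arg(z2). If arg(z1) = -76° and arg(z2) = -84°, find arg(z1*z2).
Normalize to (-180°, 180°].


arg(z1*z2) = -76° - 84° = -160°
Normalized to (-180°, 180°]: -160°

-160°


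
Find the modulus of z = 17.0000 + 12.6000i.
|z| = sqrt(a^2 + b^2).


|z| = sqrt(17^2 + 12.6^2) = sqrt(289 + 158.76) = sqrt(447.76) = 21.1603

|z| = 21.1603


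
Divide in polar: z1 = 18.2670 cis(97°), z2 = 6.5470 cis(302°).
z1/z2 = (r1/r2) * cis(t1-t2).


r = 18.2670 / 6.5470 = 2.7901
theta = 97° - 302° = -205° = 155° (mod 360)

2.7901 cis(155°)


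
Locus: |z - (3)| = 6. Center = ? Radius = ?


|z - z0| = r is a circle with center z0 and radius r.
Center = (3, 0), radius = 6

Circle with center (3, 0) and radius 6


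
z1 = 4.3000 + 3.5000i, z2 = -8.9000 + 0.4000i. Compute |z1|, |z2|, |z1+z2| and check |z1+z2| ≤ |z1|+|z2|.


|z1| = sqrt(4.3^2 + 3.5^2) = sqrt(30.74) = 5.5444
|z2| = sqrt((-8.9)^2 + 0.4^2) = sqrt(79.37) = 8.9090
z1+z2 = -4.6000 + 3.9000i
|z1+z2| = sqrt(36.37) = 6.0308
|z1|+|z2| = 5.5444 + 8.9090 = 14.4534

|z1+z2| = 6.0308 ≤ |z1|+|z2| = 14.4534 (verified)


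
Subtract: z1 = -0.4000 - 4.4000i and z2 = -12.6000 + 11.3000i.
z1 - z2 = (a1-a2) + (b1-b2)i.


Real: -0.4 + 12.6 = 12.2
Imag: -4.4 - 11.3 = -15.7

12.2000 - 15.7000i


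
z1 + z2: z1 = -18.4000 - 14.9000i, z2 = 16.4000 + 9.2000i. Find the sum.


Real: -18.4 + 16.4 = -2
Imag: -14.9 + 9.2 = -5.7

-2.0000 - 5.7000i


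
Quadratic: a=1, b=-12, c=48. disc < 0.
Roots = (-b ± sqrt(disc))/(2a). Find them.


disc = (-12)^2 - 4*1*48 = 144 - 192 = -48
sqrt(|disc|) = sqrt(48) = 6.9282
Real part = 12/(2*1) = 6.0000
Imag part = 6.9282/(2*1) = 3.4641

6.0000 ± 3.4641i


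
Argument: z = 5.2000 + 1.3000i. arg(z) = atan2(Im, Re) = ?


Re = 5.2, Im = 1.3
arg = atan2(1.3, 5.2) = 14.0362 degrees

arg(z) = 14.0362 degrees


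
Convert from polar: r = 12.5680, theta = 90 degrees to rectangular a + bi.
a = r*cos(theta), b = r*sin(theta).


a = 12.5680*cos(90°) = 12.5680*0 = 0
b = 12.5680*sin(90°) = 12.5680*1 = 12.5680

0 + 12.5680i


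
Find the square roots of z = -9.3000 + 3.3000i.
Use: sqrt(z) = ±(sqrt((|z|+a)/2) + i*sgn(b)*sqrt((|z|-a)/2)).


|z| = sqrt(86.49+10.89) = 9.8681
sqrt((|z|+a)/2) = sqrt((9.8681+(-9.3))/2) = sqrt(0.2841) = 0.5330
sqrt((|z|-a)/2) = sqrt((9.8681-(-9.3))/2) = sqrt(9.5841) = 3.0958

±(0.5330 + 3.0958i) i.e. 0.5330 + 3.0958i and -0.5330 - 3.0958i


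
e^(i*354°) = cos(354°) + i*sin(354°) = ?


cos(354°) = 0.9945
sin(354°) = -0.1045

e^(i*354°) = 0.9945 - 0.1045i


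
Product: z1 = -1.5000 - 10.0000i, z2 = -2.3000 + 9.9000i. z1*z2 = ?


Real = -1.5*(-2.3) - (-10)*9.9 = 3.45 - (-99) = 102.45
Imag = -1.5*9.9 - (2.3)*(-10) = -14.85 + 23 = 8.15

102.4500 + 8.1500i


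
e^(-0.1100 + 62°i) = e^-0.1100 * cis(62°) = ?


e^-0.1100 = 0.89583
cos(62°) = 0.4695
sin(62°) = 0.88295
Real = 0.89583*0.4695 = 0.4206
Imag = 0.89583*0.88295 = 0.7910

0.4206 + 0.7910i


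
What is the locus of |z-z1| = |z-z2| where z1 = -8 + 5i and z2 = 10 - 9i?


Equal distances means the locus is the perpendicular bisector of z1 and z2.
Midpoint = ((-8+10)/2, (5+(-9))/2) = (1.0000, -2.0000)

Perpendicular bisector through (1.0000, -2.0000)


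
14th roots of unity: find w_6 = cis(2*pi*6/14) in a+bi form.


Angle = 360*6/14 = 154.2857°
a = cos(154.2857°) = -0.9010
b = sin(154.2857°) = 0.4339

-0.9010 + 0.4339i


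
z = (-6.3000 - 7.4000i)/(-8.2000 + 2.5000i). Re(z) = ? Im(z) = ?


Multiply by conjugate: (-6.3000 - 7.4000i)(-8.2000 - 2.5000i) / ((-8.2)^2 + 2.5^2)
Numerator real = -6.3*(-8.2) - (7.4)*2.5 = 33.16
Numerator imag = -7.4*(-8.2) - (-6.3)*2.5 = 76.43
Denominator = 73.49
Re(z) = 33.16/73.49 = 0.4512
Im(z) = 76.43/73.49 = 1.0400

Re(z) = 0.4512, Im(z) = 1.0400


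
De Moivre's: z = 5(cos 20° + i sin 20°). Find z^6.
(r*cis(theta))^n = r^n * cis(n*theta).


r^6 = 5^6 = 15625
n*theta = 6*20° = 120° = 120° (mod 360)
a = 15625*cos(120°) = -7812.5000
b = 15625*sin(120°) = 13531.6469

15625 cis(120°) = -7812.5000 + 13531.6469i


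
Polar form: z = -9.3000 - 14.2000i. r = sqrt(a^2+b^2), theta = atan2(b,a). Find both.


r = sqrt(86.49+201.64) = sqrt(288.13) = 16.9744
theta = atan2(-14.2, -9.3) = -123.2220 degrees

r = 16.9744, theta = -123.2220 degrees


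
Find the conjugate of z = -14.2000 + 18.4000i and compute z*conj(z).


z_bar = -14.2000 - 18.4000i
z*z_bar = (-14.2)^2 + 18.4^2 = 201.64 + 338.56 = 540.2

z_bar = -14.2000 - 18.4000i, z*z_bar = 540.2


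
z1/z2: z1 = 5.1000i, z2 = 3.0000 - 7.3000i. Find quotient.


Conjugate of z2 = 3.0000 + 7.3000i
Numerator: (5.1000i)(3.0000 + 7.3000i) = -37.2300 + 15.3000i
Denominator: 3^2 + (-7.3)^2 = 62.29
Result = (-37.2300 + 15.3000i)/62.29

-0.5977 + 0.2456i


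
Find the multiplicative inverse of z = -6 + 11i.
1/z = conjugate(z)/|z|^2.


|z|^2 = 36+121 = 157
1/z = (-6 - 11i)/157

1/z = -0.0382 - 0.0701i


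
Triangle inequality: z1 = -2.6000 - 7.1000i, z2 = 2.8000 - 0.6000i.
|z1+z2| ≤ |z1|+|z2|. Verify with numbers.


|z1| = sqrt((-2.6)^2 + (-7.1)^2) = sqrt(57.17) = 7.5611
|z2| = sqrt(2.8^2 + (-0.6)^2) = sqrt(8.2) = 2.8636
z1+z2 = 0.2000 - 7.7000i
|z1+z2| = sqrt(59.33) = 7.7026
|z1|+|z2| = 7.5611 + 2.8636 = 10.4247

|z1+z2| = 7.7026 ≤ |z1|+|z2| = 10.4247 (verified)


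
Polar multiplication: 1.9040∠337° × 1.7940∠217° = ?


r = 1.9040 * 1.7940 = 3.4158
theta = 337° + 217° = 554° = 194° (mod 360)

3.4158 cis(194°)


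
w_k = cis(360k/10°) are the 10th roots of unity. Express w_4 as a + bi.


Angle = 360*4/10 = 144°
a = cos(144°) = -0.8090
b = sin(144°) = 0.5878

-0.8090 + 0.5878i


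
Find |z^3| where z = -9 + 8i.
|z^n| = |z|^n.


|z| = sqrt(81+64) = sqrt(145) = 12.0416
|z^3| = |z|^3 = (sqrt(145))^3 = 145*sqrt(145)

|z^3| = 145*sqrt(145) ≈ 1746.0312


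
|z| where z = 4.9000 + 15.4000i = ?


|z| = sqrt(4.9^2 + 15.4^2) = sqrt(24.01 + 237.16) = sqrt(261.17) = 16.1608

|z| = 16.1608


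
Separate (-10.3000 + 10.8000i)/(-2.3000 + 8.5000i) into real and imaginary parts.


Multiply by conjugate: (-10.3000 + 10.8000i)(-2.3000 - 8.5000i) / ((-2.3)^2 + 8.5^2)
Numerator real = -10.3*(-2.3) + 10.8*8.5 = 115.49
Numerator imag = 10.8*(-2.3) - (-10.3)*8.5 = 62.71
Denominator = 77.54
Re(z) = 115.49/77.54 = 1.4894
Im(z) = 62.71/77.54 = 0.8087

Re(z) = 1.4894, Im(z) = 0.8087


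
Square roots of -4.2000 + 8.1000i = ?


|z| = sqrt(17.64+65.61) = 9.1241
sqrt((|z|+a)/2) = sqrt((9.1241+(-4.2))/2) = sqrt(2.4621) = 1.5691
sqrt((|z|-a)/2) = sqrt((9.1241-(-4.2))/2) = sqrt(6.6621) = 2.5811

±(1.5691 + 2.5811i) i.e. 1.5691 + 2.5811i and -1.5691 - 2.5811i


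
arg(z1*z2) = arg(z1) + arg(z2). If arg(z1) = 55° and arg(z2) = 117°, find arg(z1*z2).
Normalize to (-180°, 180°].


arg(z1*z2) = 55° + 117° = 172°
Normalized to (-180°, 180°]: 172°

172°


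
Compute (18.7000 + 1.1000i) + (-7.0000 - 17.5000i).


Real: 18.7 - 7 = 11.7
Imag: 1.1 - 17.5 = -16.4

11.7000 - 16.4000i


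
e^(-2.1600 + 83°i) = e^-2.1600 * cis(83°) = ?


e^-2.1600 = 0.11533
cos(83°) = 0.1219
sin(83°) = 0.9925
Real = 0.11533*0.1219 = 0.0141
Imag = 0.11533*0.9925 = 0.1145

0.0141 + 0.1145i


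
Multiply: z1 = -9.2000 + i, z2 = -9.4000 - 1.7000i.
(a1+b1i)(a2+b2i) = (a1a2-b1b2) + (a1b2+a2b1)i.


Real = -9.2*(-9.4) - 1*(-1.7) = 86.48 - (-1.7) = 88.18
Imag = -9.2*(-1.7) - (9.4)*1 = 15.64 - (9.4) = 6.24

88.1800 + 6.2400i


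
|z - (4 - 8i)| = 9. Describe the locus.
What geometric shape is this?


|z - z0| = r is a circle with center z0 and radius r.
Center = (4, -8), radius = 9

Circle with center (4, -8) and radius 9


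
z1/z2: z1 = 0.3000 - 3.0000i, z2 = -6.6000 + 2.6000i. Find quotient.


Conjugate of z2 = -6.6000 - 2.6000i
Numerator: (0.3000 - 3.0000i)(-6.6000 - 2.6000i) = -9.7800 + 19.0200i
Denominator: (-6.6)^2 + 2.6^2 = 50.32
Result = (-9.7800 + 19.0200i)/50.32

-0.1944 + 0.3780i


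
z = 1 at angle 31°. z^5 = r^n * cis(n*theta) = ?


r^5 = 1^5 = 1
n*theta = 5*31° = 155° = 155° (mod 360)
a = 1*cos(155°) = -0.9063
b = 1*sin(155°) = 0.4226

1 cis(155°) = -0.9063 + 0.4226i


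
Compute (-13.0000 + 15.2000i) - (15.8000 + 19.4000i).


Real: -13 - 15.8 = -28.8
Imag: 15.2 - 19.4 = -4.2

-28.8000 - 4.2000i


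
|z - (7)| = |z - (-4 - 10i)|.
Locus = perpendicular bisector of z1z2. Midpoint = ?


Equal distances means the locus is the perpendicular bisector of z1 and z2.
Midpoint = ((7+(-4))/2, (0+(-10))/2) = (1.5000, -5.0000)

Perpendicular bisector through (1.5000, -5.0000)


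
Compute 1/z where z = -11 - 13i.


|z|^2 = 121+169 = 290
1/z = (-11 + 13i)/290

1/z = -0.0379 + 0.0448i


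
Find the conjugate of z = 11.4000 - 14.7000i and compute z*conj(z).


z_bar = 11.4000 + 14.7000i
z*z_bar = 11.4^2 + (-14.7)^2 = 129.96 + 216.09 = 346.05

z_bar = 11.4000 + 14.7000i, z*z_bar = 346.05


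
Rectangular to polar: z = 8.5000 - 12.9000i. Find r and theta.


r = sqrt(72.25+166.41) = sqrt(238.66) = 15.4486
theta = atan2(-12.9, 8.5) = -56.6185 degrees

r = 15.4486, theta = -56.6185 degrees


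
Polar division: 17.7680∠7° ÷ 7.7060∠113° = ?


r = 17.7680 / 7.7060 = 2.3057
theta = 7° - 113° = -106° = 254° (mod 360)

2.3057 cis(254°)


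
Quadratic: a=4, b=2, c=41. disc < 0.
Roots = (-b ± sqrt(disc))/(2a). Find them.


disc = 2^2 - 4*4*41 = 4 - 656 = -652
sqrt(|disc|) = sqrt(652) = 25.5343
Real part = -2/(2*4) = -0.2500
Imag part = 25.5343/(2*4) = 3.1918

-0.2500 ± 3.1918i


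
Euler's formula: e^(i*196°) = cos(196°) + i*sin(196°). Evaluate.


cos(196°) = -0.9613
sin(196°) = -0.2756

e^(i*196°) = -0.9613 - 0.2756i


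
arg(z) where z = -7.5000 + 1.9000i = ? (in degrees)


Re = -7.5, Im = 1.9
arg = atan2(1.9, -7.5) = 165.7841 degrees

arg(z) = 165.7841 degrees


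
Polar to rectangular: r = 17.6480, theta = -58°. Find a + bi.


a = 17.6480*cos(-58°) = 17.6480*0.52992 = 9.3520
b = 17.6480*sin(-58°) = 17.6480*(-0.84805) = -14.9664

9.3520 - 14.9664i


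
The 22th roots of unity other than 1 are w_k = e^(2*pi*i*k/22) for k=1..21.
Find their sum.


With w = e^(2*pi*i/22), all 22 of the 22th roots of unity w^0 = 1, w, ..., w^(21) sum to 0: 1 + w + ... + w^(21) = (1 - w^22)/(1 - w) = 0 since w^22 = 1, w ≠ 1.
Removing the root 1: w + w^2 + ... + w^(21) = 0 - 1 = -1

Sum = -1


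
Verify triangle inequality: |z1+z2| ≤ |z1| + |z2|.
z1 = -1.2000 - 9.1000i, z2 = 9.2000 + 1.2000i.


|z1| = sqrt((-1.2)^2 + (-9.1)^2) = sqrt(84.25) = 9.1788
|z2| = sqrt(9.2^2 + 1.2^2) = sqrt(86.08) = 9.2779
z1+z2 = 8.0000 - 7.9000i
|z1+z2| = sqrt(126.41) = 11.2432
|z1|+|z2| = 9.1788 + 9.2779 = 18.4567

|z1+z2| = 11.2432 ≤ |z1|+|z2| = 18.4567 (verified)


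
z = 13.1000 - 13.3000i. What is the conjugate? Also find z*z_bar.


z_bar = 13.1000 + 13.3000i
z*z_bar = 13.1^2 + (-13.3)^2 = 171.61 + 176.89 = 348.5

z_bar = 13.1000 + 13.3000i, z*z_bar = 348.5


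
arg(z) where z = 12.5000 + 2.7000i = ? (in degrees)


Re = 12.5, Im = 2.7
arg = atan2(2.7, 12.5) = 12.1886 degrees

arg(z) = 12.1886 degrees


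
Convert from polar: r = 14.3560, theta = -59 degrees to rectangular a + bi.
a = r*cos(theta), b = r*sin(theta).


a = 14.3560*cos(-59°) = 14.3560*0.51504 = 7.3939
b = 14.3560*sin(-59°) = 14.3560*(-0.85717) = -12.3055

7.3939 - 12.3055i


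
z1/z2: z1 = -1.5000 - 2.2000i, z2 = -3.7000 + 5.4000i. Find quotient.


Conjugate of z2 = -3.7000 - 5.4000i
Numerator: (-1.5000 - 2.2000i)(-3.7000 - 5.4000i) = -6.3300 + 16.2400i
Denominator: (-3.7)^2 + 5.4^2 = 42.85
Result = (-6.3300 + 16.2400i)/42.85

-0.1477 + 0.3790i


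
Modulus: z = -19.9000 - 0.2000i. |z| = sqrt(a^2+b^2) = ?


|z| = sqrt((-19.9)^2 + (-0.2)^2) = sqrt(396.01 + 0.04) = sqrt(396.05) = 19.9010

|z| = 19.9010


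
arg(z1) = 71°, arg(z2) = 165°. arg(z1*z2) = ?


arg(z1*z2) = 71° + 165° = 236°
Normalized to (-180°, 180°]: -124°

-124°


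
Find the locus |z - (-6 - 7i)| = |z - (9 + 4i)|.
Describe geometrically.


Equal distances means the locus is the perpendicular bisector of z1 and z2.
Midpoint = ((-6+9)/2, (-7+4)/2) = (1.5000, -1.5000)

Perpendicular bisector through (1.5000, -1.5000)


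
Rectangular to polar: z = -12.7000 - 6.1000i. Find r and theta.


r = sqrt(161.29+37.21) = sqrt(198.5) = 14.0890
theta = atan2(-6.1, -12.7) = -154.3443 degrees

r = 14.0890, theta = -154.3443 degrees


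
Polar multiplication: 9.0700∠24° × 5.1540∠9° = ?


r = 9.0700 * 5.1540 = 46.7468
theta = 24° + 9° = 33° = 33° (mod 360)

46.7468 cis(33°)


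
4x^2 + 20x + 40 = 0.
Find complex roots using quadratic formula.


disc = 20^2 - 4*4*40 = 400 - 640 = -240
sqrt(|disc|) = sqrt(240) = 15.4919
Real part = -20/(2*4) = -2.5000
Imag part = 15.4919/(2*4) = 1.9365

-2.5000 ± 1.9365i


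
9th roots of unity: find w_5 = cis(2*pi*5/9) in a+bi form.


Angle = 360*5/9 = 200°
a = cos(200°) = -0.9397
b = sin(200°) = -0.3420

-0.9397 - 0.3420i


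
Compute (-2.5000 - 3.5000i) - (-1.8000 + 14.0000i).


Real: -2.5 + 1.8 = -0.7
Imag: -3.5 - 14 = -17.5

-0.7000 - 17.5000i


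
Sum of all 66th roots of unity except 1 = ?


With w = e^(2*pi*i/66), all 66 of the 66th roots of unity w^0 = 1, w, ..., w^(65) sum to 0: 1 + w + ... + w^(65) = (1 - w^66)/(1 - w) = 0 since w^66 = 1, w ≠ 1.
Removing the root 1: w + w^2 + ... + w^(65) = 0 - 1 = -1

Sum = -1


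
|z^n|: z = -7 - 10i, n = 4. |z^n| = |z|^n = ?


|z| = sqrt(49+100) = sqrt(149) = 12.2066
|z^4| = |z|^4 = (sqrt(149))^4 = 149^2 = 22201

|z^4| = 22201


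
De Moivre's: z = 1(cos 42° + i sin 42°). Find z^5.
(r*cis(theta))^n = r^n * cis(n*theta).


r^5 = 1^5 = 1
n*theta = 5*42° = 210° = 210° (mod 360)
a = 1*cos(210°) = -0.8660
b = 1*sin(210°) = -0.5000

1 cis(210°) = -0.8660 - 0.5000i


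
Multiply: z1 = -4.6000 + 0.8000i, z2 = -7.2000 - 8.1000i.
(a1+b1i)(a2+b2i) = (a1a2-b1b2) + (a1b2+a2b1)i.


Real = -4.6*(-7.2) - 0.8*(-8.1) = 33.12 - (-6.48) = 39.6
Imag = -4.6*(-8.1) - (7.2)*0.8 = 37.26 - (5.76) = 31.5

39.6000 + 31.5000i


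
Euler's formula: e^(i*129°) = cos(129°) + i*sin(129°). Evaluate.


cos(129°) = -0.6293
sin(129°) = 0.7771

e^(i*129°) = -0.6293 + 0.7771i


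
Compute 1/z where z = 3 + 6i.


|z|^2 = 9+36 = 45
1/z = (3 - 6i)/45

1/z = 0.0667 - 0.1333i


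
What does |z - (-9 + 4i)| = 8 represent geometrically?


|z - z0| = r is a circle with center z0 and radius r.
Center = (-9, 4), radius = 8

Circle with center (-9, 4) and radius 8


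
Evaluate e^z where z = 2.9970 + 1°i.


e^2.9970 = 20.02537
cos(1°) = 0.999848
sin(1°) = 0.017452
Real = 20.02537*0.999848 = 20.0223
Imag = 20.02537*0.017452 = 0.3495

20.0223 + 0.3495i


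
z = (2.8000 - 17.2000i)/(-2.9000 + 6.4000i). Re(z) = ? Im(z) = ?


Multiply by conjugate: (2.8000 - 17.2000i)(-2.9000 - 6.4000i) / ((-2.9)^2 + 6.4^2)
Numerator real = 2.8*(-2.9) - (17.2)*6.4 = -118.2
Numerator imag = -17.2*(-2.9) - 2.8*6.4 = 31.96
Denominator = 49.37
Re(z) = -118.2/49.37 = -2.3942
Im(z) = 31.96/49.37 = 0.6474

Re(z) = -2.3942, Im(z) = 0.6474


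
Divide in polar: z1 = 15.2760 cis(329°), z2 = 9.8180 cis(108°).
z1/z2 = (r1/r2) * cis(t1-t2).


r = 15.2760 / 9.8180 = 1.5559
theta = 329° - 108° = 221° = 221° (mod 360)

1.5559 cis(221°)


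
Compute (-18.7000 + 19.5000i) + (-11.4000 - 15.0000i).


Real: -18.7 - 11.4 = -30.1
Imag: 19.5 - 15 = 4.5

-30.1000 + 4.5000i


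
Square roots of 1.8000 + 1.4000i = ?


|z| = sqrt(3.24+1.96) = 2.2804
sqrt((|z|+a)/2) = sqrt((2.2804+1.8)/2) = sqrt(2.0402) = 1.4283
sqrt((|z|-a)/2) = sqrt((2.2804-1.8)/2) = sqrt(0.2402) = 0.4901

±(1.4283 + 0.4901i) i.e. 1.4283 + 0.4901i and -1.4283 - 0.4901i


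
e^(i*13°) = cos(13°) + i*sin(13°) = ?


cos(13°) = 0.9744
sin(13°) = 0.2250

e^(i*13°) = 0.9744 + 0.2250i


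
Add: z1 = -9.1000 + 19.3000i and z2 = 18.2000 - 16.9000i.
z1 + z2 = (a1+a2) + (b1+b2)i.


Real: -9.1 + 18.2 = 9.1
Imag: 19.3 - 16.9 = 2.4

9.1000 + 2.4000i


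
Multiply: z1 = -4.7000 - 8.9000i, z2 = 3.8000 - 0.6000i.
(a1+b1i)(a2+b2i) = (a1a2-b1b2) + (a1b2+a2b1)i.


Real = -4.7*3.8 - (-8.9)*(-0.6) = -17.86 - 5.34 = -23.2
Imag = -4.7*(-0.6) + 3.8*(-8.9) = 2.82 - (33.82) = -31

-23.2000 - 31.0000i


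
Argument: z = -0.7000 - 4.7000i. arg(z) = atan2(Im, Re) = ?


Re = -0.7, Im = -4.7
arg = atan2(-4.7, -0.7) = -98.4711 degrees

arg(z) = -98.4711 degrees


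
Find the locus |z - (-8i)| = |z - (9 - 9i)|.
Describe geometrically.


Equal distances means the locus is the perpendicular bisector of z1 and z2.
Midpoint = ((0+9)/2, (-8+(-9))/2) = (4.5000, -8.5000)

Perpendicular bisector through (4.5000, -8.5000)


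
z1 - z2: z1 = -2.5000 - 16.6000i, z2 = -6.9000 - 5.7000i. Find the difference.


Real: -2.5 + 6.9 = 4.4
Imag: -16.6 + 5.7 = -10.9

4.4000 - 10.9000i


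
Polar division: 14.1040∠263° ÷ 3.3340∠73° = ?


r = 14.1040 / 3.3340 = 4.2304
theta = 263° - 73° = 190° = 190° (mod 360)

4.2304 cis(190°)


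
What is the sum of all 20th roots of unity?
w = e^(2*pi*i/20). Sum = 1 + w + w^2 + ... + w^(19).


The sum of all 20th roots of unity is 0.
Geometric series: (1 - w^20)/(1 - w) = (1-1)/(1-w) = 0 since w^20 = 1, w ≠ 1.
Alternatively: coefficient of z^19 in z^20 - 1 is 0.

0


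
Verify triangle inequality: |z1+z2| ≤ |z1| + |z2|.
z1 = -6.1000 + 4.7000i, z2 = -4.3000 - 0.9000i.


|z1| = sqrt((-6.1)^2 + 4.7^2) = sqrt(59.3) = 7.7006
|z2| = sqrt((-4.3)^2 + (-0.9)^2) = sqrt(19.3) = 4.3932
z1+z2 = -10.4000 + 3.8000i
|z1+z2| = sqrt(122.6) = 11.0725
|z1|+|z2| = 7.7006 + 4.3932 = 12.0938

|z1+z2| = 11.0725 ≤ |z1|+|z2| = 12.0938 (verified)


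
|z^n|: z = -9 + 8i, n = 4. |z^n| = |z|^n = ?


|z| = sqrt(81+64) = sqrt(145) = 12.0416
|z^4| = |z|^4 = (sqrt(145))^4 = 145^2 = 21025

|z^4| = 21025


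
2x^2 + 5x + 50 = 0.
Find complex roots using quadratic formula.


disc = 5^2 - 4*2*50 = 25 - 400 = -375
sqrt(|disc|) = sqrt(375) = 19.3649
Real part = -5/(2*2) = -1.2500
Imag part = 19.3649/(2*2) = 4.8412

-1.2500 ± 4.8412i


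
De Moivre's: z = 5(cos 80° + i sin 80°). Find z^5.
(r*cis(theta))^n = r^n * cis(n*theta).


r^5 = 5^5 = 3125
n*theta = 5*80° = 400° = 40° (mod 360)
a = 3125*cos(40°) = 2393.8889
b = 3125*sin(40°) = 2008.7113

3125 cis(40°) = 2393.8889 + 2008.7113i


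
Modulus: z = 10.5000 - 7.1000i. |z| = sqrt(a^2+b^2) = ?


|z| = sqrt(10.5^2 + (-7.1)^2) = sqrt(110.25 + 50.41) = sqrt(160.66) = 12.6752

|z| = 12.6752


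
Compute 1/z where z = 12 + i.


|z|^2 = 144+1 = 145
1/z = (12 - 1i)/145

1/z = 0.0828 - 0.0069i


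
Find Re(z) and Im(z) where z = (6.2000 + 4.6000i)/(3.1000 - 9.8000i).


Multiply by conjugate: (6.2000 + 4.6000i)(3.1000 + 9.8000i) / (3.1^2 + (-9.8)^2)
Numerator real = 6.2*3.1 + 4.6*(-9.8) = -25.86
Numerator imag = 4.6*3.1 - 6.2*(-9.8) = 75.02
Denominator = 105.65
Re(z) = -25.86/105.65 = -0.2448
Im(z) = 75.02/105.65 = 0.7101

Re(z) = -0.2448, Im(z) = 0.7101


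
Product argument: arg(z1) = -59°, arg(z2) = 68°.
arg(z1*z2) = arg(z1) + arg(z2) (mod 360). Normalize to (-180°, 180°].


arg(z1*z2) = -59° + 68° = 9°
Normalized to (-180°, 180°]: 9°

9°


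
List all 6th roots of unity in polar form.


The 6th roots of unity are cis(360k/6°) for k=0..5
Angle step = 360/6 = 60°
Primitive root: cis(60°)
Primitive root = 0.5000 + 0.8660i

6 roots at angles: 0°, 60°, 120°, 180°, 240°, 300°


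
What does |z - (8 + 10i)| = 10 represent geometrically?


|z - z0| = r is a circle with center z0 and radius r.
Center = (8, 10), radius = 10

Circle with center (8, 10) and radius 10


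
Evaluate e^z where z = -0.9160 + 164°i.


e^-0.9160 = 0.4001
cos(164°) = -0.9613
sin(164°) = 0.2756
Real = 0.4001*(-0.9613) = -0.3846
Imag = 0.4001*0.2756 = 0.1103

-0.3846 + 0.1103i


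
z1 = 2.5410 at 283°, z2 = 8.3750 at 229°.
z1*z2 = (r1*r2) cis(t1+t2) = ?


r = 2.5410 * 8.3750 = 21.2809
theta = 283° + 229° = 512° = 152° (mod 360)

21.2809 cis(152°)


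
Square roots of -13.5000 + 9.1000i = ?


|z| = sqrt(182.25+82.81) = 16.2807
sqrt((|z|+a)/2) = sqrt((16.2807+(-13.5))/2) = sqrt(1.3903) = 1.1791
sqrt((|z|-a)/2) = sqrt((16.2807-(-13.5))/2) = sqrt(14.8903) = 3.8588

±(1.1791 + 3.8588i) i.e. 1.1791 + 3.8588i and -1.1791 - 3.8588i


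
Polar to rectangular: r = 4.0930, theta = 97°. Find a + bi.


a = 4.0930*cos(97°) = 4.0930*(-0.12187) = -0.4988
b = 4.0930*sin(97°) = 4.0930*0.99255 = 4.0625

-0.4988 + 4.0625i


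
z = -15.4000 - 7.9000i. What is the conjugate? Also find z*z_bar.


z_bar = -15.4000 + 7.9000i
z*z_bar = (-15.4)^2 + (-7.9)^2 = 237.16 + 62.41 = 299.57

z_bar = -15.4000 + 7.9000i, z*z_bar = 299.57


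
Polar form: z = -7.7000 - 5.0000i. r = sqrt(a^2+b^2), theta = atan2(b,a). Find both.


r = sqrt(59.29+25) = sqrt(84.29) = 9.1810
theta = atan2(-5, -7.7) = -147.0023 degrees

r = 9.1810, theta = -147.0023 degrees


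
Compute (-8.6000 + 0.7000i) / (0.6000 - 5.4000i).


Conjugate of z2 = 0.6000 + 5.4000i
Numerator: (-8.6000 + 0.7000i)(0.6000 + 5.4000i) = -8.9400 - 46.0200i
Denominator: 0.6^2 + (-5.4)^2 = 29.52
Result = (-8.9400 - 46.0200i)/29.52

-0.3028 - 1.5589i


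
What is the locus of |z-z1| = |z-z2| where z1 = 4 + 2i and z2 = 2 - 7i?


Equal distances means the locus is the perpendicular bisector of z1 and z2.
Midpoint = ((4+2)/2, (2+(-7))/2) = (3.0000, -2.5000)

Perpendicular bisector through (3.0000, -2.5000)


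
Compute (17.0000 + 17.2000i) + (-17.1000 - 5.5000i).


Real: 17 - 17.1 = -0.1
Imag: 17.2 - 5.5 = 11.7

-0.1000 + 11.7000i


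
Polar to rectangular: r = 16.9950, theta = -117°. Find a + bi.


a = 16.9950*cos(-117°) = 16.9950*(-0.45399) = -7.7156
b = 16.9950*sin(-117°) = 16.9950*(-0.89101) = -15.1427

-7.7156 - 15.1427i


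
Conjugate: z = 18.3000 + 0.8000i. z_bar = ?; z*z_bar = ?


z_bar = 18.3000 - 0.8000i
z*z_bar = 18.3^2 + 0.8^2 = 334.89 + 0.64 = 335.53

z_bar = 18.3000 - 0.8000i, z*z_bar = 335.53


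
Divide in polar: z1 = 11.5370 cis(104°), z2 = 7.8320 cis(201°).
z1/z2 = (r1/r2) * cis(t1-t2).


r = 11.5370 / 7.8320 = 1.4731
theta = 104° - 201° = -97° = 263° (mod 360)

1.4731 cis(263°)


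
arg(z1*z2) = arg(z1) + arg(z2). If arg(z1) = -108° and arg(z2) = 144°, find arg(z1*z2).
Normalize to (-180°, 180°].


arg(z1*z2) = -108° + 144° = 36°
Normalized to (-180°, 180°]: 36°

36°


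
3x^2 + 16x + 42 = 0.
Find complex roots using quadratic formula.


disc = 16^2 - 4*3*42 = 256 - 504 = -248
sqrt(|disc|) = sqrt(248) = 15.7480
Real part = -16/(2*3) = -2.6667
Imag part = 15.7480/(2*3) = 2.6247

-2.6667 ± 2.6247i


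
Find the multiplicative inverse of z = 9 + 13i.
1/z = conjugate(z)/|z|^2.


|z|^2 = 81+169 = 250
1/z = (9 - 13i)/250

1/z = 0.0360 - 0.0520i


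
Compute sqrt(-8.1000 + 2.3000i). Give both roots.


|z| = sqrt(65.61+5.29) = 8.4202
sqrt((|z|+a)/2) = sqrt((8.4202+(-8.1))/2) = sqrt(0.1601) = 0.4001
sqrt((|z|-a)/2) = sqrt((8.4202-(-8.1))/2) = sqrt(8.2601) = 2.8740

±(0.4001 + 2.8740i) i.e. 0.4001 + 2.8740i and -0.4001 - 2.8740i


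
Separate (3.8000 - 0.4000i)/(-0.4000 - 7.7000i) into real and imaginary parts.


Multiply by conjugate: (3.8000 - 0.4000i)(-0.4000 + 7.7000i) / ((-0.4)^2 + (-7.7)^2)
Numerator real = 3.8*(-0.4) - (0.4)*(-7.7) = 1.56
Numerator imag = -0.4*(-0.4) - 3.8*(-7.7) = 29.42
Denominator = 59.45
Re(z) = 1.56/59.45 = 0.0262
Im(z) = 29.42/59.45 = 0.4949

Re(z) = 0.0262, Im(z) = 0.4949


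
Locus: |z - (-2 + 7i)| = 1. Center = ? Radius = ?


|z - z0| = r is a circle with center z0 and radius r.
Center = (-2, 7), radius = 1

Circle with center (-2, 7) and radius 1


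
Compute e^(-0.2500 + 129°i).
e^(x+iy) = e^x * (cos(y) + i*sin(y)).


e^-0.2500 = 0.7788
cos(129°) = -0.6293
sin(129°) = 0.7771
Real = 0.7788*(-0.6293) = -0.4901
Imag = 0.7788*0.7771 = 0.6052

-0.4901 + 0.6052i


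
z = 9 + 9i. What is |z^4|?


|z| = sqrt(81+81) = sqrt(162) = 12.7279
|z^4| = |z|^4 = (sqrt(162))^4 = 162^2 = 26244

|z^4| = 26244


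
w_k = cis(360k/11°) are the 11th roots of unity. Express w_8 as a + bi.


Angle = 360*8/11 = 261.8182°
a = cos(261.8182°) = -0.1423
b = sin(261.8182°) = -0.9898

-0.1423 - 0.9898i


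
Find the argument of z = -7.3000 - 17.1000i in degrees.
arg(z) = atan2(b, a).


Re = -7.3, Im = -17.1
arg = atan2(-17.1, -7.3) = -113.1177 degrees

arg(z) = -113.1177 degrees


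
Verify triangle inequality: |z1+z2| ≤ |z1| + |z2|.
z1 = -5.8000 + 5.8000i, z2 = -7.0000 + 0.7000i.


|z1| = sqrt((-5.8)^2 + 5.8^2) = sqrt(67.28) = 8.2024
|z2| = sqrt((-7)^2 + 0.7^2) = sqrt(49.49) = 7.0349
z1+z2 = -12.8000 + 6.5000i
|z1+z2| = sqrt(206.09) = 14.3558
|z1|+|z2| = 8.2024 + 7.0349 = 15.2373

|z1+z2| = 14.3558 ≤ |z1|+|z2| = 15.2373 (verified)


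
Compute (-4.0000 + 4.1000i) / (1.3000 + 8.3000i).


Conjugate of z2 = 1.3000 - 8.3000i
Numerator: (-4.0000 + 4.1000i)(1.3000 - 8.3000i) = 28.8300 + 38.5300i
Denominator: 1.3^2 + 8.3^2 = 70.58
Result = (28.8300 + 38.5300i)/70.58

0.4085 + 0.5459i


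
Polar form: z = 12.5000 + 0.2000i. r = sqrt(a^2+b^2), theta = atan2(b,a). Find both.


r = sqrt(156.25+0.04) = sqrt(156.29) = 12.5016
theta = atan2(0.2, 12.5) = 0.9167 degrees

r = 12.5016, theta = 0.9167 degrees


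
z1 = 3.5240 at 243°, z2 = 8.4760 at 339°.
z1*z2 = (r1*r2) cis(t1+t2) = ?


r = 3.5240 * 8.4760 = 29.8694
theta = 243° + 339° = 582° = 222° (mod 360)

29.8694 cis(222°)


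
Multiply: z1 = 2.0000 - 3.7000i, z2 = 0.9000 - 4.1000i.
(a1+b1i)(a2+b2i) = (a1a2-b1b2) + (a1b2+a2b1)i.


Real = 2*0.9 - (-3.7)*(-4.1) = 1.8 - 15.17 = -13.37
Imag = 2*(-4.1) + 0.9*(-3.7) = -8.2 - (3.33) = -11.53

-13.3700 - 11.5300i


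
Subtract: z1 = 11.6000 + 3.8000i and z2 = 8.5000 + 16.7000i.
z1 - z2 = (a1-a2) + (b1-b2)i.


Real: 11.6 - 8.5 = 3.1
Imag: 3.8 - 16.7 = -12.9

3.1000 - 12.9000i


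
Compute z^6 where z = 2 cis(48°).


r^6 = 2^6 = 64
n*theta = 6*48° = 288° = 288° (mod 360)
a = 64*cos(288°) = 19.7771
b = 64*sin(288°) = -60.8676

64 cis(288°) = 19.7771 - 60.8676i


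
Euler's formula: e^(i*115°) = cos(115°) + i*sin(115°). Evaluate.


cos(115°) = -0.4226
sin(115°) = 0.9063

e^(i*115°) = -0.4226 + 0.9063i


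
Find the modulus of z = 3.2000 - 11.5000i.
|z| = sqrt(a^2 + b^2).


|z| = sqrt(3.2^2 + (-11.5)^2) = sqrt(10.24 + 132.25) = sqrt(142.49) = 11.9369

|z| = 11.9369


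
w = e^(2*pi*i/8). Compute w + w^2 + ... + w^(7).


With w = e^(2*pi*i/8), all 8 of the 8th roots of unity w^0 = 1, w, ..., w^(7) sum to 0: 1 + w + ... + w^(7) = (1 - w^8)/(1 - w) = 0 since w^8 = 1, w ≠ 1.
Removing the root 1: w + w^2 + ... + w^(7) = 0 - 1 = -1

Sum = -1


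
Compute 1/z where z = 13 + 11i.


|z|^2 = 169+121 = 290
1/z = (13 - 11i)/290

1/z = 0.0448 - 0.0379i


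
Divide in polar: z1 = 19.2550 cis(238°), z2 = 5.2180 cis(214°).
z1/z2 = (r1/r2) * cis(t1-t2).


r = 19.2550 / 5.2180 = 3.6901
theta = 238° - 214° = 24° = 24° (mod 360)

3.6901 cis(24°)


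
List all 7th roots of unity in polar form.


The 7th roots of unity are cis(360k/7°) for k=0..6
Angle step = 360/7 = 51.4286°
Primitive root: cis(51.4286°)
Primitive root = 0.6235 + 0.7818i

7 roots at angles: 0°, 51.4286°, 102.8571°, 154.2857°, 205.7143°, 257.1429°, 308.5714°


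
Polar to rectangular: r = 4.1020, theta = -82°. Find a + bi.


a = 4.1020*cos(-82°) = 4.1020*0.13917 = 0.5709
b = 4.1020*sin(-82°) = 4.1020*(-0.99027) = -4.0621

0.5709 - 4.0621i


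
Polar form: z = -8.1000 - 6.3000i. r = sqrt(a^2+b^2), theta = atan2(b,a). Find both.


r = sqrt(65.61+39.69) = sqrt(105.3) = 10.2616
theta = atan2(-6.3, -8.1) = -142.1250 degrees

r = 10.2616, theta = -142.1250 degrees


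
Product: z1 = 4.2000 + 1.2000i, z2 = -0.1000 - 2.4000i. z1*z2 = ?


Real = 4.2*(-0.1) - 1.2*(-2.4) = -0.42 - (-2.88) = 2.46
Imag = 4.2*(-2.4) - (0.1)*1.2 = -10.08 - (0.12) = -10.2

2.4600 - 10.2000i
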